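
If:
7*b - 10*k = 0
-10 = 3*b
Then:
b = -10/3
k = -7/3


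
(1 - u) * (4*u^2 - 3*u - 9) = -4*u^3 + 7*u^2 + 6*u - 9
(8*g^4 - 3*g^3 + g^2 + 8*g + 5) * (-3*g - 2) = -24*g^5 - 7*g^4 + 3*g^3 - 26*g^2 - 31*g - 10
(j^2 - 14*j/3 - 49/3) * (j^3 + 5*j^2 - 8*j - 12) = j^5 + j^4/3 - 143*j^3/3 - 169*j^2/3 + 560*j/3 + 196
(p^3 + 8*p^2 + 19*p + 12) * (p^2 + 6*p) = p^5 + 14*p^4 + 67*p^3 + 126*p^2 + 72*p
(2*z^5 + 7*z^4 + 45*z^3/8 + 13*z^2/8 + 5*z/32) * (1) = 2*z^5 + 7*z^4 + 45*z^3/8 + 13*z^2/8 + 5*z/32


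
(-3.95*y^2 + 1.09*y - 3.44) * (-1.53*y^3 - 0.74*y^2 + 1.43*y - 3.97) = 6.0435*y^5 + 1.2553*y^4 - 1.1919*y^3 + 19.7858*y^2 - 9.2465*y + 13.6568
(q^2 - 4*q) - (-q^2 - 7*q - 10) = 2*q^2 + 3*q + 10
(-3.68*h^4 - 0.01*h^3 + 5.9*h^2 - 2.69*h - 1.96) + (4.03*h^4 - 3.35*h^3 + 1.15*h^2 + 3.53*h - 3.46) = 0.35*h^4 - 3.36*h^3 + 7.05*h^2 + 0.84*h - 5.42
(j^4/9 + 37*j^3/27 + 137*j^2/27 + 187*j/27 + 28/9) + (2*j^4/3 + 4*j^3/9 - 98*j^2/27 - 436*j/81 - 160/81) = 7*j^4/9 + 49*j^3/27 + 13*j^2/9 + 125*j/81 + 92/81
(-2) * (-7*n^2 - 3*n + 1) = 14*n^2 + 6*n - 2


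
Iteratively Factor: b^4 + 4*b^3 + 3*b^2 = (b)*(b^3 + 4*b^2 + 3*b) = b*(b + 1)*(b^2 + 3*b) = b*(b + 1)*(b + 3)*(b)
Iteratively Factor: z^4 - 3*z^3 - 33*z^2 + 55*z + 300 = (z + 3)*(z^3 - 6*z^2 - 15*z + 100) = (z - 5)*(z + 3)*(z^2 - z - 20) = (z - 5)*(z + 3)*(z + 4)*(z - 5)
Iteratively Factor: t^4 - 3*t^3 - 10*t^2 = (t)*(t^3 - 3*t^2 - 10*t) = t*(t - 5)*(t^2 + 2*t) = t*(t - 5)*(t + 2)*(t)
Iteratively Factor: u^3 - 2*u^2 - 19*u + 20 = (u - 5)*(u^2 + 3*u - 4) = (u - 5)*(u - 1)*(u + 4)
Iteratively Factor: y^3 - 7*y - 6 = (y + 2)*(y^2 - 2*y - 3) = (y + 1)*(y + 2)*(y - 3)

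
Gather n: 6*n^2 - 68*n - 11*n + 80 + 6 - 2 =6*n^2 - 79*n + 84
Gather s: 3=3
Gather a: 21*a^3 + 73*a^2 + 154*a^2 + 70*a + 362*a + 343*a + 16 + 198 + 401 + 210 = 21*a^3 + 227*a^2 + 775*a + 825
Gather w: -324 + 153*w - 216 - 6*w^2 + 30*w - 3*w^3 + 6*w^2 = -3*w^3 + 183*w - 540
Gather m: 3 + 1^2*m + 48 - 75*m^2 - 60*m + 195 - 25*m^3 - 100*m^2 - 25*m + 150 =-25*m^3 - 175*m^2 - 84*m + 396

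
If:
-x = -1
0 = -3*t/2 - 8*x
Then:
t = -16/3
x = 1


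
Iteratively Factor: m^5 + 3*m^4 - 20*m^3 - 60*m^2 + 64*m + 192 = (m + 4)*(m^4 - m^3 - 16*m^2 + 4*m + 48) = (m - 4)*(m + 4)*(m^3 + 3*m^2 - 4*m - 12) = (m - 4)*(m - 2)*(m + 4)*(m^2 + 5*m + 6) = (m - 4)*(m - 2)*(m + 3)*(m + 4)*(m + 2)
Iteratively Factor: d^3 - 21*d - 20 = (d + 4)*(d^2 - 4*d - 5) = (d + 1)*(d + 4)*(d - 5)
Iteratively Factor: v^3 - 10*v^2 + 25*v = (v)*(v^2 - 10*v + 25) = v*(v - 5)*(v - 5)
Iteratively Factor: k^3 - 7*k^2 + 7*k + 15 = (k + 1)*(k^2 - 8*k + 15) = (k - 5)*(k + 1)*(k - 3)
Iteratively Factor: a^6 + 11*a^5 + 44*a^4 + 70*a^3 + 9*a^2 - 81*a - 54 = (a + 2)*(a^5 + 9*a^4 + 26*a^3 + 18*a^2 - 27*a - 27) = (a + 2)*(a + 3)*(a^4 + 6*a^3 + 8*a^2 - 6*a - 9) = (a + 2)*(a + 3)^2*(a^3 + 3*a^2 - a - 3) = (a - 1)*(a + 2)*(a + 3)^2*(a^2 + 4*a + 3) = (a - 1)*(a + 1)*(a + 2)*(a + 3)^2*(a + 3)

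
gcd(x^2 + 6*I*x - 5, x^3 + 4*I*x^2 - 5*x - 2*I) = x + I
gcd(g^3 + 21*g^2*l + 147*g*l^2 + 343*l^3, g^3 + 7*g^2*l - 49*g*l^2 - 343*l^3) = g^2 + 14*g*l + 49*l^2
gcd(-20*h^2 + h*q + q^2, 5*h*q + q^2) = 5*h + q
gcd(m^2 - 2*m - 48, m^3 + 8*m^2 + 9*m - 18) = m + 6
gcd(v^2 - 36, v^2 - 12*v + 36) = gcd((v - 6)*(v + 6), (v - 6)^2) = v - 6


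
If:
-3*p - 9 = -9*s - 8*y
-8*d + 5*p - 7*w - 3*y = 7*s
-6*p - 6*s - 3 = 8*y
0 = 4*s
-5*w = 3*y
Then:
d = -71/96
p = -4/3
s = 0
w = -3/8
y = 5/8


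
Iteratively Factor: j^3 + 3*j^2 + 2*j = (j)*(j^2 + 3*j + 2) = j*(j + 2)*(j + 1)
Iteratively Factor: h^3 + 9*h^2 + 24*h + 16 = (h + 1)*(h^2 + 8*h + 16) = (h + 1)*(h + 4)*(h + 4)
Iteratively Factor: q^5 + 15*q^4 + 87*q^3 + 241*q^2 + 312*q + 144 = (q + 1)*(q^4 + 14*q^3 + 73*q^2 + 168*q + 144) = (q + 1)*(q + 3)*(q^3 + 11*q^2 + 40*q + 48) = (q + 1)*(q + 3)*(q + 4)*(q^2 + 7*q + 12) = (q + 1)*(q + 3)*(q + 4)^2*(q + 3)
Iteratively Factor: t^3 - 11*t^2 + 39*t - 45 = (t - 3)*(t^2 - 8*t + 15) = (t - 5)*(t - 3)*(t - 3)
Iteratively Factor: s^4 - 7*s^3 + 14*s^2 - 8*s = (s)*(s^3 - 7*s^2 + 14*s - 8) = s*(s - 4)*(s^2 - 3*s + 2) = s*(s - 4)*(s - 1)*(s - 2)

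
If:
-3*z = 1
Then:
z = -1/3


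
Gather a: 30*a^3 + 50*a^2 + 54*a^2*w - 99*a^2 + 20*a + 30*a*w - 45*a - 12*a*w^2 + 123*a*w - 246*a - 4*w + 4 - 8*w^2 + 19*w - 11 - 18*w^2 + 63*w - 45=30*a^3 + a^2*(54*w - 49) + a*(-12*w^2 + 153*w - 271) - 26*w^2 + 78*w - 52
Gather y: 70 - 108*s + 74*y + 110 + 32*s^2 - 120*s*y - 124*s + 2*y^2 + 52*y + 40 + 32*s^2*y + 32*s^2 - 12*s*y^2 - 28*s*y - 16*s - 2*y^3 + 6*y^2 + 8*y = 64*s^2 - 248*s - 2*y^3 + y^2*(8 - 12*s) + y*(32*s^2 - 148*s + 134) + 220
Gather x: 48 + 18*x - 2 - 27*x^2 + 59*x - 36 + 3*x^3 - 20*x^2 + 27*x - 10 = 3*x^3 - 47*x^2 + 104*x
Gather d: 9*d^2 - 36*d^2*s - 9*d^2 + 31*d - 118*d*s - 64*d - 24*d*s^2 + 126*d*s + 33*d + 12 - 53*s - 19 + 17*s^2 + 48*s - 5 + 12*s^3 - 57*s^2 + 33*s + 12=-36*d^2*s + d*(-24*s^2 + 8*s) + 12*s^3 - 40*s^2 + 28*s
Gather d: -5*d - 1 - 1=-5*d - 2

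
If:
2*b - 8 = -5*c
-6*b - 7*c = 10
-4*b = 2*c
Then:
No Solution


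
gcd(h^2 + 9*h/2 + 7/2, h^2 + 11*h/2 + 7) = h + 7/2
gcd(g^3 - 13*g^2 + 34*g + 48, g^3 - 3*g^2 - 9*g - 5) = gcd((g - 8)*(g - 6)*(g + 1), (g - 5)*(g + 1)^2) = g + 1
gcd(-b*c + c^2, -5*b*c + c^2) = c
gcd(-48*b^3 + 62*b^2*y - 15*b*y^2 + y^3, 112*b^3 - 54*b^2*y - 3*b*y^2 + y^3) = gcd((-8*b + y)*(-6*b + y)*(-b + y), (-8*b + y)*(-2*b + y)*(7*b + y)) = -8*b + y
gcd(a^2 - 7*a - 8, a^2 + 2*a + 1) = a + 1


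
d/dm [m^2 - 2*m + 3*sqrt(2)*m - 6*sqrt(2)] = 2*m - 2 + 3*sqrt(2)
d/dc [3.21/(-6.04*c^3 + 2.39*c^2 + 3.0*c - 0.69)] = (58.1652*c^2 - 15.3438*c - 9.63)/(6.04*c^3 - 2.39*c^2 - 3.0*c + 0.69)^2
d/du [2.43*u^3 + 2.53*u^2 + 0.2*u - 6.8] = 7.29*u^2 + 5.06*u + 0.2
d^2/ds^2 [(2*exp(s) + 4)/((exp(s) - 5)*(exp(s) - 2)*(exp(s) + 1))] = 8*(exp(6*s) - 27*exp(4*s) + 47*exp(3*s) + 18*exp(2*s) + 117*exp(s) + 10)*exp(s)/(exp(9*s) - 18*exp(8*s) + 117*exp(7*s) - 294*exp(6*s) - 9*exp(5*s) + 1098*exp(4*s) - 753*exp(3*s) - 1530*exp(2*s) + 900*exp(s) + 1000)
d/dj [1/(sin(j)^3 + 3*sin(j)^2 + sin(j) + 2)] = (-6*sin(j) + 3*cos(j)^2 - 4)*cos(j)/(sin(j)^3 + 3*sin(j)^2 + sin(j) + 2)^2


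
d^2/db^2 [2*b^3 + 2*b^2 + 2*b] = 12*b + 4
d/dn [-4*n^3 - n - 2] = -12*n^2 - 1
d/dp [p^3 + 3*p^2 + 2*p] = 3*p^2 + 6*p + 2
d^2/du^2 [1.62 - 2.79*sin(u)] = 2.79*sin(u)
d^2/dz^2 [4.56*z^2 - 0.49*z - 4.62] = 9.12000000000000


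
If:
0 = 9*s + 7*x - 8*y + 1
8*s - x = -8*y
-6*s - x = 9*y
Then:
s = -17/433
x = -24/433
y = 14/433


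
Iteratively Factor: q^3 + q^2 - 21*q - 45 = (q + 3)*(q^2 - 2*q - 15) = (q - 5)*(q + 3)*(q + 3)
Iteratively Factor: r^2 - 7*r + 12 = (r - 3)*(r - 4)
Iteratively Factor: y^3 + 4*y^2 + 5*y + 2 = (y + 2)*(y^2 + 2*y + 1) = (y + 1)*(y + 2)*(y + 1)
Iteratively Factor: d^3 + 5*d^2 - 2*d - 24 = (d - 2)*(d^2 + 7*d + 12) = (d - 2)*(d + 4)*(d + 3)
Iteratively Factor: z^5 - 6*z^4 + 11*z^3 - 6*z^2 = (z - 3)*(z^4 - 3*z^3 + 2*z^2) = z*(z - 3)*(z^3 - 3*z^2 + 2*z) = z*(z - 3)*(z - 2)*(z^2 - z) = z^2*(z - 3)*(z - 2)*(z - 1)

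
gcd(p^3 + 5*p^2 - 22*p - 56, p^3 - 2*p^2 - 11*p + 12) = p - 4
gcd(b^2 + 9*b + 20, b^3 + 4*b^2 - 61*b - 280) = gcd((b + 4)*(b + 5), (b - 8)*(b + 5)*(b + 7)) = b + 5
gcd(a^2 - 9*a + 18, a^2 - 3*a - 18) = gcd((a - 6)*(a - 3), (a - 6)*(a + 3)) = a - 6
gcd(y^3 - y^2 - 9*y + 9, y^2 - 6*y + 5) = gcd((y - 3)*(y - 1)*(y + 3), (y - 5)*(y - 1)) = y - 1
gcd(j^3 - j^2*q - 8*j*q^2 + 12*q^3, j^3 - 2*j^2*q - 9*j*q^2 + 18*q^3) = -j^2 - j*q + 6*q^2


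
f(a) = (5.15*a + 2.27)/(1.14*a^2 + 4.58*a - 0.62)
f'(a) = (-2.28*a - 4.58)*(5.15*a + 2.27)/(1.14*a^2 + 4.58*a - 0.62)^2 + 5.15/(1.14*a^2 + 4.58*a - 0.62)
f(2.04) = 0.95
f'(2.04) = -0.27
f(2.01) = 0.96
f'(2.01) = -0.27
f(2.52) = 0.84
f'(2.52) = -0.19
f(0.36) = 3.51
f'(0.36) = -11.71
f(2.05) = 0.95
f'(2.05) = -0.27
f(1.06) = 1.40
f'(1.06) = -0.84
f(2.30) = 0.89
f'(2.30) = -0.22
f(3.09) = 0.74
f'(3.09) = -0.14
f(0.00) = -3.66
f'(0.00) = -35.35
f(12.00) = 0.29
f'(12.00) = -0.02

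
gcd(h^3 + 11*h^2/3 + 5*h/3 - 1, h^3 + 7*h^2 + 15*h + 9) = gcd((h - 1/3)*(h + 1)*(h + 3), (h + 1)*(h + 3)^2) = h^2 + 4*h + 3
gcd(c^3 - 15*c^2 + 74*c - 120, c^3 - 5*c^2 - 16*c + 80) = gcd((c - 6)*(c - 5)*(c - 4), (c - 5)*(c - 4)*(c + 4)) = c^2 - 9*c + 20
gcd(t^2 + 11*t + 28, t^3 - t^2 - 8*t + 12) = 1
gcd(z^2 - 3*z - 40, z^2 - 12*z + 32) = z - 8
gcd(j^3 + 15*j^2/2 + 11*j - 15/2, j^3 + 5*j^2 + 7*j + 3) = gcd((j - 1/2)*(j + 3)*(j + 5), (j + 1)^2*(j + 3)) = j + 3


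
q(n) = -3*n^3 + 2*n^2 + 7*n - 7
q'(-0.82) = -2.33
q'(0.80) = 4.44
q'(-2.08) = -40.26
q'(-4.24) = -171.76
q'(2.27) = -30.30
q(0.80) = -1.66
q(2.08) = -10.78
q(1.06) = -0.91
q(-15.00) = 10463.00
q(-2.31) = 24.48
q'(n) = -9*n^2 + 4*n + 7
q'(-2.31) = -50.26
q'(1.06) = 1.13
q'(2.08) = -23.62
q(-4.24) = 227.95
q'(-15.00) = -2078.00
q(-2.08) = 14.09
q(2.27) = -15.90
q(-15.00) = 10463.00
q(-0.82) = -9.74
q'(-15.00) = -2078.00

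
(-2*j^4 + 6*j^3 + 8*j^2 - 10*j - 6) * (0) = 0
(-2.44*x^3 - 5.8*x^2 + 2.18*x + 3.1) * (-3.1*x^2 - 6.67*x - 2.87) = 7.564*x^5 + 34.2548*x^4 + 38.9308*x^3 - 7.5046*x^2 - 26.9336*x - 8.897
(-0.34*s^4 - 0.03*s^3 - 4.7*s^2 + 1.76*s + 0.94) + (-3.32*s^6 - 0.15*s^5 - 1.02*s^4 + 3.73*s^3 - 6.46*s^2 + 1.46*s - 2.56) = -3.32*s^6 - 0.15*s^5 - 1.36*s^4 + 3.7*s^3 - 11.16*s^2 + 3.22*s - 1.62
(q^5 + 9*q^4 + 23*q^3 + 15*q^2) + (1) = q^5 + 9*q^4 + 23*q^3 + 15*q^2 + 1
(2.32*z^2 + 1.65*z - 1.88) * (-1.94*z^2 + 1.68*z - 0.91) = -4.5008*z^4 + 0.6966*z^3 + 4.308*z^2 - 4.6599*z + 1.7108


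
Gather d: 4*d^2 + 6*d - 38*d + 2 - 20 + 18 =4*d^2 - 32*d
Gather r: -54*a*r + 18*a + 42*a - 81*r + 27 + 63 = 60*a + r*(-54*a - 81) + 90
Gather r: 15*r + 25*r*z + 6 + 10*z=r*(25*z + 15) + 10*z + 6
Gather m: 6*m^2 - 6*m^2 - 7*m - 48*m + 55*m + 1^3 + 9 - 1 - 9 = 0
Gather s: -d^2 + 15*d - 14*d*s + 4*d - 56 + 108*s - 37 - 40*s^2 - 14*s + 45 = -d^2 + 19*d - 40*s^2 + s*(94 - 14*d) - 48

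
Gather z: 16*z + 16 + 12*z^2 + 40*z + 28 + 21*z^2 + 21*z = 33*z^2 + 77*z + 44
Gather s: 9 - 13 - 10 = -14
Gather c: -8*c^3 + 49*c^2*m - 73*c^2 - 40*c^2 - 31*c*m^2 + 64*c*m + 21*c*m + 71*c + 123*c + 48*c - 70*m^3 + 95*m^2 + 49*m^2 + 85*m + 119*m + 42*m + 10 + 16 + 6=-8*c^3 + c^2*(49*m - 113) + c*(-31*m^2 + 85*m + 242) - 70*m^3 + 144*m^2 + 246*m + 32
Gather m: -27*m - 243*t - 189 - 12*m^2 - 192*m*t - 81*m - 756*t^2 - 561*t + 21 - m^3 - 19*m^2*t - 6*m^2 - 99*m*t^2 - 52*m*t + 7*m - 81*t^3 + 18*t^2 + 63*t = -m^3 + m^2*(-19*t - 18) + m*(-99*t^2 - 244*t - 101) - 81*t^3 - 738*t^2 - 741*t - 168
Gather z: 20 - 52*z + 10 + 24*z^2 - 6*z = 24*z^2 - 58*z + 30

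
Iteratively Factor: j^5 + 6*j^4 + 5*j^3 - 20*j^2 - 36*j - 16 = (j - 2)*(j^4 + 8*j^3 + 21*j^2 + 22*j + 8) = (j - 2)*(j + 1)*(j^3 + 7*j^2 + 14*j + 8) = (j - 2)*(j + 1)*(j + 2)*(j^2 + 5*j + 4) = (j - 2)*(j + 1)^2*(j + 2)*(j + 4)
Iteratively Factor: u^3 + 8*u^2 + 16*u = (u + 4)*(u^2 + 4*u) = u*(u + 4)*(u + 4)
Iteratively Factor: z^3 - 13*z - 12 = (z + 1)*(z^2 - z - 12) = (z - 4)*(z + 1)*(z + 3)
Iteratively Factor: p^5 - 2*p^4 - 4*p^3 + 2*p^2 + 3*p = (p - 3)*(p^4 + p^3 - p^2 - p) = (p - 3)*(p - 1)*(p^3 + 2*p^2 + p) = (p - 3)*(p - 1)*(p + 1)*(p^2 + p) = p*(p - 3)*(p - 1)*(p + 1)*(p + 1)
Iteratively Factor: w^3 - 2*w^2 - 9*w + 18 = (w + 3)*(w^2 - 5*w + 6) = (w - 2)*(w + 3)*(w - 3)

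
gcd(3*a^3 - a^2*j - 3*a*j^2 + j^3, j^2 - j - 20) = 1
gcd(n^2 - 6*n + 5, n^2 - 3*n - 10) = n - 5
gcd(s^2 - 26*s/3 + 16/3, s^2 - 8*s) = s - 8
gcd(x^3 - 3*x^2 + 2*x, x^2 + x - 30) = 1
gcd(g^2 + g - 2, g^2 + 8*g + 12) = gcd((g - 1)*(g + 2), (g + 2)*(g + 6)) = g + 2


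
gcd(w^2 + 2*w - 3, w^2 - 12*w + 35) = 1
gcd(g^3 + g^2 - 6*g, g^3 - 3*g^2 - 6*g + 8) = 1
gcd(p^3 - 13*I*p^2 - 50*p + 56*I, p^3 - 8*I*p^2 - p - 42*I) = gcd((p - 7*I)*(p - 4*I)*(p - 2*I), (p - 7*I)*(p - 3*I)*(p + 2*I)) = p - 7*I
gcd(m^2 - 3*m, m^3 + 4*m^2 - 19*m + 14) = 1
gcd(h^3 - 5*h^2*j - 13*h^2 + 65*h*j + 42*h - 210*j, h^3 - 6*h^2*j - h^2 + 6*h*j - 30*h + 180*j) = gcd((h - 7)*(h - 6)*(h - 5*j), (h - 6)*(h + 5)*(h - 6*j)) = h - 6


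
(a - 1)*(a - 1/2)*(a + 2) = a^3 + a^2/2 - 5*a/2 + 1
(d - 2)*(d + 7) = d^2 + 5*d - 14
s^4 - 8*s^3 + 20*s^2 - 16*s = s*(s - 4)*(s - 2)^2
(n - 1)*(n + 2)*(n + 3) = n^3 + 4*n^2 + n - 6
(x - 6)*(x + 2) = x^2 - 4*x - 12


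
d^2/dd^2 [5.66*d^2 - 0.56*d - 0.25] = 11.3200000000000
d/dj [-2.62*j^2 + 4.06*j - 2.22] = 4.06 - 5.24*j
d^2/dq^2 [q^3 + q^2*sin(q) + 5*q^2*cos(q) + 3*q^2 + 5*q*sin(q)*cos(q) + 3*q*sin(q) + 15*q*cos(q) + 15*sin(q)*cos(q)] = -q^2*sin(q) - 5*q^2*cos(q) - 23*q*sin(q) - 10*q*sin(2*q) - 11*q*cos(q) + 6*q - 28*sin(q) - 30*sin(2*q) + 16*cos(q) + 10*cos(2*q) + 6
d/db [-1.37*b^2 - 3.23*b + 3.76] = -2.74*b - 3.23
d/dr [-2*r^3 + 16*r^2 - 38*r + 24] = -6*r^2 + 32*r - 38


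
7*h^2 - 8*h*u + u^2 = (-7*h + u)*(-h + u)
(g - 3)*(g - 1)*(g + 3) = g^3 - g^2 - 9*g + 9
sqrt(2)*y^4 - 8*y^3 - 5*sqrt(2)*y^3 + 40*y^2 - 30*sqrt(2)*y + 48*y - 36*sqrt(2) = (y - 6)*(y - 3*sqrt(2))*(y - sqrt(2))*(sqrt(2)*y + sqrt(2))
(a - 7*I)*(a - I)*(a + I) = a^3 - 7*I*a^2 + a - 7*I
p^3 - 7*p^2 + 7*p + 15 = (p - 5)*(p - 3)*(p + 1)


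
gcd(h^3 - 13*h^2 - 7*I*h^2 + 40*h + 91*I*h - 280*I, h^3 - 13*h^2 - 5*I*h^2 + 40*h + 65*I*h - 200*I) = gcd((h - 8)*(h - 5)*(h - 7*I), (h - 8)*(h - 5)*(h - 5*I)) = h^2 - 13*h + 40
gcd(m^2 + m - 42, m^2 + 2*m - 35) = m + 7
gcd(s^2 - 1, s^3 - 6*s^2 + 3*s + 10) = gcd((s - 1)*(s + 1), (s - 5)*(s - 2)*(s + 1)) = s + 1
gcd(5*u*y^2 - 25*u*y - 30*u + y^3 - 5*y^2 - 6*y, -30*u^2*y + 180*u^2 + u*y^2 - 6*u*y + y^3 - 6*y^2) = y - 6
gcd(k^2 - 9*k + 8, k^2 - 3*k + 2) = k - 1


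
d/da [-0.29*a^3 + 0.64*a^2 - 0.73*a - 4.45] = -0.87*a^2 + 1.28*a - 0.73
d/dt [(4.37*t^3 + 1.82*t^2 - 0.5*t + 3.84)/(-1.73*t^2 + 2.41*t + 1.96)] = (-7.5601*t^4 + 21.0634*t^3 + 29.2168*t^2 + 20.4208*t - 10.2344)/(2.9929*t^4 - 8.3386*t^3 - 0.9735*t^2 + 9.4472*t + 3.8416)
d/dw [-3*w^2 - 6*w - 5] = -6*w - 6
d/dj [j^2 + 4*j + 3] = 2*j + 4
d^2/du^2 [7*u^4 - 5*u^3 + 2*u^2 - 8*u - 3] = 84*u^2 - 30*u + 4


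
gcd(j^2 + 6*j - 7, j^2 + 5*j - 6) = j - 1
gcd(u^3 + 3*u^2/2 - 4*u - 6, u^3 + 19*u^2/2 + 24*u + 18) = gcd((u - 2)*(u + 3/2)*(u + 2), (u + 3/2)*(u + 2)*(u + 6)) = u^2 + 7*u/2 + 3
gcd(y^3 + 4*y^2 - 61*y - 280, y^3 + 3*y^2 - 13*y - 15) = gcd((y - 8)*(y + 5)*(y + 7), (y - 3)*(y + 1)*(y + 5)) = y + 5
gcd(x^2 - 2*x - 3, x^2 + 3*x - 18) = x - 3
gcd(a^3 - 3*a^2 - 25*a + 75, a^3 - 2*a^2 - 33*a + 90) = a^2 - 8*a + 15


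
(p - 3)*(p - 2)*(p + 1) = p^3 - 4*p^2 + p + 6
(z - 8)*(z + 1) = z^2 - 7*z - 8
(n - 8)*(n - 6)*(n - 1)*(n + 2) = n^4 - 13*n^3 + 32*n^2 + 76*n - 96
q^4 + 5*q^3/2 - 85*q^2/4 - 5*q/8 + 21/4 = (q - 7/2)*(q - 1/2)*(q + 1/2)*(q + 6)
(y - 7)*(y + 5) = y^2 - 2*y - 35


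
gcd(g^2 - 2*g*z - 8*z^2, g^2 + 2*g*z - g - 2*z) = g + 2*z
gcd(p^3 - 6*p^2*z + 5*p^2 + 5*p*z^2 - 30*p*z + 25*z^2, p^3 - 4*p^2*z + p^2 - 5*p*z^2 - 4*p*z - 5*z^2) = -p + 5*z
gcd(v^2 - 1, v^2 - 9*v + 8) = v - 1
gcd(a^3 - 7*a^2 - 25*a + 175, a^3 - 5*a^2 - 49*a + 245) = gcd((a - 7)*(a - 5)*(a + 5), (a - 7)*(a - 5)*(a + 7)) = a^2 - 12*a + 35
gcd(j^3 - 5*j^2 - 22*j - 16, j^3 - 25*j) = 1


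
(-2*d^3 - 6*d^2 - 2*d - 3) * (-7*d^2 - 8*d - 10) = 14*d^5 + 58*d^4 + 82*d^3 + 97*d^2 + 44*d + 30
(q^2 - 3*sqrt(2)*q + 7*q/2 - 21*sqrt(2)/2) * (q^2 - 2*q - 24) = q^4 - 3*sqrt(2)*q^3 + 3*q^3/2 - 31*q^2 - 9*sqrt(2)*q^2/2 - 84*q + 93*sqrt(2)*q + 252*sqrt(2)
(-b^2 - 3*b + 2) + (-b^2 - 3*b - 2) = -2*b^2 - 6*b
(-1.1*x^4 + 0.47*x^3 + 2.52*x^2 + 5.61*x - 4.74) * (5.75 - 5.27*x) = 5.797*x^5 - 8.8019*x^4 - 10.5779*x^3 - 15.0747*x^2 + 57.2373*x - 27.255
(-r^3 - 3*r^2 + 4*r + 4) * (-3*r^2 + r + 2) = 3*r^5 + 8*r^4 - 17*r^3 - 14*r^2 + 12*r + 8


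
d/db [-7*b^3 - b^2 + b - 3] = -21*b^2 - 2*b + 1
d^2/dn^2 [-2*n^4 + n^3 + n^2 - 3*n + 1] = -24*n^2 + 6*n + 2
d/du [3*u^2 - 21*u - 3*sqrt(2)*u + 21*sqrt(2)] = 6*u - 21 - 3*sqrt(2)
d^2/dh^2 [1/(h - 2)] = 2/(h - 2)^3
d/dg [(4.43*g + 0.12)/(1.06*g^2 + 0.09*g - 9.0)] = (4.6958*g^2 + 0.3987*g - (2.12*g + 0.09)*(4.43*g + 0.12) - 39.87)/(1.06*g^2 + 0.09*g - 9.0)^2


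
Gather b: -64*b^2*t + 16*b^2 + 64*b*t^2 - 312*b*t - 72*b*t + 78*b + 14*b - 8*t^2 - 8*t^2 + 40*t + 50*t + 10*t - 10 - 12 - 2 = b^2*(16 - 64*t) + b*(64*t^2 - 384*t + 92) - 16*t^2 + 100*t - 24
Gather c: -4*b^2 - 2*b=-4*b^2 - 2*b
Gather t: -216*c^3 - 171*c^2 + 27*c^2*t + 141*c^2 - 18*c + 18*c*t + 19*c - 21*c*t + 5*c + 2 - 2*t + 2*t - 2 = -216*c^3 - 30*c^2 + 6*c + t*(27*c^2 - 3*c)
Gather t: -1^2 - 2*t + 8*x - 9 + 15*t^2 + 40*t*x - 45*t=15*t^2 + t*(40*x - 47) + 8*x - 10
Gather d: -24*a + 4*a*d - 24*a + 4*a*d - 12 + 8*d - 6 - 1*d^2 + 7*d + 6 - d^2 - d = -48*a - 2*d^2 + d*(8*a + 14) - 12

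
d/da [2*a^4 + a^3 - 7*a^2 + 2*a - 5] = 8*a^3 + 3*a^2 - 14*a + 2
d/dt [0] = 0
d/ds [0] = 0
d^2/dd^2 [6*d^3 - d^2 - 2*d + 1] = 36*d - 2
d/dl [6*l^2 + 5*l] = 12*l + 5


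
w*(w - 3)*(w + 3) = w^3 - 9*w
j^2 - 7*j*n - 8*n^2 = (j - 8*n)*(j + n)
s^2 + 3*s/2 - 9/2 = (s - 3/2)*(s + 3)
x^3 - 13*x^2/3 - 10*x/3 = x*(x - 5)*(x + 2/3)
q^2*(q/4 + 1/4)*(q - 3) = q^4/4 - q^3/2 - 3*q^2/4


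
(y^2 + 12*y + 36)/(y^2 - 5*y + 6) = (y^2 + 12*y + 36)/(y^2 - 5*y + 6)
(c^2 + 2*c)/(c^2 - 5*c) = (c + 2)/(c - 5)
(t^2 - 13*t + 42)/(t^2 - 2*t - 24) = (t - 7)/(t + 4)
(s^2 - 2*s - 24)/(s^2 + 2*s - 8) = (s - 6)/(s - 2)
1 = 1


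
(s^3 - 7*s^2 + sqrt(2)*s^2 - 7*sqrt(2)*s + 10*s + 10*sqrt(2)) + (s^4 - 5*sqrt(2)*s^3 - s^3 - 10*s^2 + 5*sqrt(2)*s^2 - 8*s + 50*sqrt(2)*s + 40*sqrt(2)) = s^4 - 5*sqrt(2)*s^3 - 17*s^2 + 6*sqrt(2)*s^2 + 2*s + 43*sqrt(2)*s + 50*sqrt(2)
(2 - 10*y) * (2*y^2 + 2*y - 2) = -20*y^3 - 16*y^2 + 24*y - 4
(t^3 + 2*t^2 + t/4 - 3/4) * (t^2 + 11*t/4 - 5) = t^5 + 19*t^4/4 + 3*t^3/4 - 161*t^2/16 - 53*t/16 + 15/4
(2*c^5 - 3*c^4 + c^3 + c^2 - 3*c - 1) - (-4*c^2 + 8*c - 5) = 2*c^5 - 3*c^4 + c^3 + 5*c^2 - 11*c + 4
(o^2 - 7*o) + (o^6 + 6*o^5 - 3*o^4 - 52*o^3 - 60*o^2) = o^6 + 6*o^5 - 3*o^4 - 52*o^3 - 59*o^2 - 7*o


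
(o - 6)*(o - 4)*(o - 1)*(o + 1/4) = o^4 - 43*o^3/4 + 125*o^2/4 - 31*o/2 - 6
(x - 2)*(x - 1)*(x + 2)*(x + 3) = x^4 + 2*x^3 - 7*x^2 - 8*x + 12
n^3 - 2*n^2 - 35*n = n*(n - 7)*(n + 5)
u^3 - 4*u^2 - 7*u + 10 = (u - 5)*(u - 1)*(u + 2)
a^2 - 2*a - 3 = (a - 3)*(a + 1)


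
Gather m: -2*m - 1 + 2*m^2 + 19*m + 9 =2*m^2 + 17*m + 8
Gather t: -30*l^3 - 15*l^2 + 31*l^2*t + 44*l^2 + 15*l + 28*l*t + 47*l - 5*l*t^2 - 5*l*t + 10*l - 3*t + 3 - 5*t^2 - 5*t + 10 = -30*l^3 + 29*l^2 + 72*l + t^2*(-5*l - 5) + t*(31*l^2 + 23*l - 8) + 13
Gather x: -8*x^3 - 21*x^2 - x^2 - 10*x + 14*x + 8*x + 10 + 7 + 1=-8*x^3 - 22*x^2 + 12*x + 18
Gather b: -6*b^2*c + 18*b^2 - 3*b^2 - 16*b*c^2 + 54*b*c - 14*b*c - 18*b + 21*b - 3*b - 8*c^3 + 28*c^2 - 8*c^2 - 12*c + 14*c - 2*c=b^2*(15 - 6*c) + b*(-16*c^2 + 40*c) - 8*c^3 + 20*c^2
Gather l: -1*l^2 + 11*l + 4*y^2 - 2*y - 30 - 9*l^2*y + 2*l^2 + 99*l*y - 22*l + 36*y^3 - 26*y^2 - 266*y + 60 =l^2*(1 - 9*y) + l*(99*y - 11) + 36*y^3 - 22*y^2 - 268*y + 30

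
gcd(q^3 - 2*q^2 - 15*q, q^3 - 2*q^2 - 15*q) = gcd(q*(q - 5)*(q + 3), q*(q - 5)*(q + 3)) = q^3 - 2*q^2 - 15*q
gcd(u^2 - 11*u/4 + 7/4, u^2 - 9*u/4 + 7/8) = u - 7/4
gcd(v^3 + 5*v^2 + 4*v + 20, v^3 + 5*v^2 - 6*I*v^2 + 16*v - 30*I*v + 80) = v^2 + v*(5 + 2*I) + 10*I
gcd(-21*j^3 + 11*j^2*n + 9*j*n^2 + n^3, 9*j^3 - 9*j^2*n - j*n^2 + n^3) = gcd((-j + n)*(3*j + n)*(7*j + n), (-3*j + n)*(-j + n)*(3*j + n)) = 3*j^2 - 2*j*n - n^2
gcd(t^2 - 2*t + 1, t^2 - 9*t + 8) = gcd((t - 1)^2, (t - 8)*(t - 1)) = t - 1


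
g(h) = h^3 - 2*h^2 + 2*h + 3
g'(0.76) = 0.69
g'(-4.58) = 83.25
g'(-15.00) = 737.00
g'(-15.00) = 737.00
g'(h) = 3*h^2 - 4*h + 2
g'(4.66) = 48.51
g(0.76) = 3.80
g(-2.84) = -41.72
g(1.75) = 5.73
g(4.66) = 70.08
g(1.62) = 5.24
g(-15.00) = -3852.00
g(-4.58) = -144.18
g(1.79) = 5.91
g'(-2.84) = 37.56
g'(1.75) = 4.19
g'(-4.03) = 66.84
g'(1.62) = 3.39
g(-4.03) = -102.99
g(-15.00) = -3852.00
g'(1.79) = 4.45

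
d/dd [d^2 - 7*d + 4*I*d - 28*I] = 2*d - 7 + 4*I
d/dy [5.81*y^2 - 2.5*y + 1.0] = 11.62*y - 2.5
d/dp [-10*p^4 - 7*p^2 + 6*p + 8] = -40*p^3 - 14*p + 6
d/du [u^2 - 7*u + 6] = 2*u - 7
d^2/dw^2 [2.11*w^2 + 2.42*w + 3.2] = 4.22000000000000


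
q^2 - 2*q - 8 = (q - 4)*(q + 2)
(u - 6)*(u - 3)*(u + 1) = u^3 - 8*u^2 + 9*u + 18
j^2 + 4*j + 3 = (j + 1)*(j + 3)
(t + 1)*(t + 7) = t^2 + 8*t + 7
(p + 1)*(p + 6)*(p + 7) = p^3 + 14*p^2 + 55*p + 42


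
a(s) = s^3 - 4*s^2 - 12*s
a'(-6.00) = 144.00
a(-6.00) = -288.00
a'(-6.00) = 144.00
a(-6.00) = -288.00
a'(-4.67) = 90.79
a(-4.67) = -133.04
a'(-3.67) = 57.77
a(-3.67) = -59.27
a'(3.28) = -5.96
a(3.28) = -47.11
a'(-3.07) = 40.83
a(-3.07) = -29.79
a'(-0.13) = -10.91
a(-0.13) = 1.49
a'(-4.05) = 69.61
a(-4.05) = -83.44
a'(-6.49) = 166.28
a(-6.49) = -363.96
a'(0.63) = -15.85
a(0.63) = -8.90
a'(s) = 3*s^2 - 8*s - 12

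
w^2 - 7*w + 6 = (w - 6)*(w - 1)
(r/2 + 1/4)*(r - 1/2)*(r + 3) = r^3/2 + 3*r^2/2 - r/8 - 3/8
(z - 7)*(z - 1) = z^2 - 8*z + 7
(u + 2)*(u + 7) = u^2 + 9*u + 14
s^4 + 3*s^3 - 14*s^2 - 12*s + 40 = (s - 2)^2*(s + 2)*(s + 5)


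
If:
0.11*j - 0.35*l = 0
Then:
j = 3.18181818181818*l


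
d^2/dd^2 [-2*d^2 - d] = -4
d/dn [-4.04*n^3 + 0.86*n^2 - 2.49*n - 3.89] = -12.12*n^2 + 1.72*n - 2.49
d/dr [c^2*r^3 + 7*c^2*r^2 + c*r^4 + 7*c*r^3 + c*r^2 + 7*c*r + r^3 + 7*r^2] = 3*c^2*r^2 + 14*c^2*r + 4*c*r^3 + 21*c*r^2 + 2*c*r + 7*c + 3*r^2 + 14*r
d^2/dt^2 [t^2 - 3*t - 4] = 2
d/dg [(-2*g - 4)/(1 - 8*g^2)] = 2*(8*g^2 - 16*g*(g + 2) - 1)/(8*g^2 - 1)^2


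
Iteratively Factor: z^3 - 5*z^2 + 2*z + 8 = (z - 4)*(z^2 - z - 2) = (z - 4)*(z + 1)*(z - 2)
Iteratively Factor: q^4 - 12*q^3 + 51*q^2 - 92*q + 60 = (q - 5)*(q^3 - 7*q^2 + 16*q - 12) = (q - 5)*(q - 2)*(q^2 - 5*q + 6) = (q - 5)*(q - 3)*(q - 2)*(q - 2)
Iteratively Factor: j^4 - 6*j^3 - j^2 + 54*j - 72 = (j - 4)*(j^3 - 2*j^2 - 9*j + 18) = (j - 4)*(j - 2)*(j^2 - 9) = (j - 4)*(j - 2)*(j + 3)*(j - 3)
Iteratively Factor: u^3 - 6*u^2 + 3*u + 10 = (u - 2)*(u^2 - 4*u - 5) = (u - 2)*(u + 1)*(u - 5)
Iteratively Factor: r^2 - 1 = (r + 1)*(r - 1)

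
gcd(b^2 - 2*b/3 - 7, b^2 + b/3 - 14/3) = b + 7/3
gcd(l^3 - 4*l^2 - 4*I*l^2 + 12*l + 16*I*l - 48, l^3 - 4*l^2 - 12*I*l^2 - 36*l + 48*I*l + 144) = l^2 + l*(-4 - 6*I) + 24*I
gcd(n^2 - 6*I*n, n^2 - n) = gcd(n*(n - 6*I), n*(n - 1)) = n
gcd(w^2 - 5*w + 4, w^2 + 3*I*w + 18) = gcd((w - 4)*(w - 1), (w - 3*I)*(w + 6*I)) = 1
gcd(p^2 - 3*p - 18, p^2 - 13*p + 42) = p - 6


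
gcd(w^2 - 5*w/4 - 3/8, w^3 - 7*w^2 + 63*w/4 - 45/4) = w - 3/2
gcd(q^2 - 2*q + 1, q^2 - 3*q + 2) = q - 1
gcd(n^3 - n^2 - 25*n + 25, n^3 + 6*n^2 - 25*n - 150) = n^2 - 25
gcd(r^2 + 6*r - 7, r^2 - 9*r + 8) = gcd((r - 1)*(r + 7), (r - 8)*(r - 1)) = r - 1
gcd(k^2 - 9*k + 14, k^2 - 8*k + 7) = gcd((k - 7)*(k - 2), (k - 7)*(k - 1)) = k - 7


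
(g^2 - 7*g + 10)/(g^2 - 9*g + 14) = (g - 5)/(g - 7)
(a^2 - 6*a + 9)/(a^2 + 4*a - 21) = (a - 3)/(a + 7)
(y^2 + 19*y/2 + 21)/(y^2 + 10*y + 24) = (y + 7/2)/(y + 4)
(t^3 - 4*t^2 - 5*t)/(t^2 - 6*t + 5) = t*(t + 1)/(t - 1)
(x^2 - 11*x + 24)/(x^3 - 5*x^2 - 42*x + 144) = 1/(x + 6)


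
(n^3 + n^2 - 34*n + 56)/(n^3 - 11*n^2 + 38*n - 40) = (n + 7)/(n - 5)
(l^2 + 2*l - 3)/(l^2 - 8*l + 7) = (l + 3)/(l - 7)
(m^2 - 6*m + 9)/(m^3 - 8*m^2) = (m^2 - 6*m + 9)/(m^2*(m - 8))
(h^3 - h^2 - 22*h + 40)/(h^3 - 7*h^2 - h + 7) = (h^3 - h^2 - 22*h + 40)/(h^3 - 7*h^2 - h + 7)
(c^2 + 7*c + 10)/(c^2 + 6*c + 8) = (c + 5)/(c + 4)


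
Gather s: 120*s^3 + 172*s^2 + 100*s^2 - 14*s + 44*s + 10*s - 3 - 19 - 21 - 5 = 120*s^3 + 272*s^2 + 40*s - 48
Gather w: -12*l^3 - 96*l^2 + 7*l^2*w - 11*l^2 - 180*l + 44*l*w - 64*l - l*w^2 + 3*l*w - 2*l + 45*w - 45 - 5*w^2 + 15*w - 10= -12*l^3 - 107*l^2 - 246*l + w^2*(-l - 5) + w*(7*l^2 + 47*l + 60) - 55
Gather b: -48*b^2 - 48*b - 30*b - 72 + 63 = -48*b^2 - 78*b - 9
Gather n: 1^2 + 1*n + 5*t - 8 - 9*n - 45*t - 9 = -8*n - 40*t - 16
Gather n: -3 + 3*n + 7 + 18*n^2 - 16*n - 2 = 18*n^2 - 13*n + 2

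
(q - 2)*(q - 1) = q^2 - 3*q + 2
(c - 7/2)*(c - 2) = c^2 - 11*c/2 + 7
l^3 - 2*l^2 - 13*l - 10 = (l - 5)*(l + 1)*(l + 2)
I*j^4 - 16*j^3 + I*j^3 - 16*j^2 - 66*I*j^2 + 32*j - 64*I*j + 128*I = (j + 2)*(j + 8*I)^2*(I*j - I)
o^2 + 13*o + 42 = (o + 6)*(o + 7)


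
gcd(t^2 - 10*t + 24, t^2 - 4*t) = t - 4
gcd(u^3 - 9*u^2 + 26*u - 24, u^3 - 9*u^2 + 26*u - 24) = u^3 - 9*u^2 + 26*u - 24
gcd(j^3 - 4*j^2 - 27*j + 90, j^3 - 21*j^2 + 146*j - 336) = j - 6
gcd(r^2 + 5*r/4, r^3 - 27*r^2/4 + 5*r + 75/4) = r + 5/4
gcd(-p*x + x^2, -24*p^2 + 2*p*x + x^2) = 1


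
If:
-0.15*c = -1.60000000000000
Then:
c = 10.67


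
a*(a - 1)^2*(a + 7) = a^4 + 5*a^3 - 13*a^2 + 7*a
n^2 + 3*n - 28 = (n - 4)*(n + 7)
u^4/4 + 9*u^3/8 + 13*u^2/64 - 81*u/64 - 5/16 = (u/4 + 1)*(u - 1)*(u + 1/4)*(u + 5/4)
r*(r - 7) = r^2 - 7*r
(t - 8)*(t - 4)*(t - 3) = t^3 - 15*t^2 + 68*t - 96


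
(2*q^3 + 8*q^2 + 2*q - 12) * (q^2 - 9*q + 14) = 2*q^5 - 10*q^4 - 42*q^3 + 82*q^2 + 136*q - 168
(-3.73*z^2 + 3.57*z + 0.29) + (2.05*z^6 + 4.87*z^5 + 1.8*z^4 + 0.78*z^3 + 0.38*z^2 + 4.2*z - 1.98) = 2.05*z^6 + 4.87*z^5 + 1.8*z^4 + 0.78*z^3 - 3.35*z^2 + 7.77*z - 1.69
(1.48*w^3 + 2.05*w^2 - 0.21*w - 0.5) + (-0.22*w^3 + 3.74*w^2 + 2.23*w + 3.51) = 1.26*w^3 + 5.79*w^2 + 2.02*w + 3.01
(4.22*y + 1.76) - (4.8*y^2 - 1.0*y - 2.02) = -4.8*y^2 + 5.22*y + 3.78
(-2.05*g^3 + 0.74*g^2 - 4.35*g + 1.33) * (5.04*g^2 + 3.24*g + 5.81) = -10.332*g^5 - 2.9124*g^4 - 31.4369*g^3 - 3.0914*g^2 - 20.9643*g + 7.7273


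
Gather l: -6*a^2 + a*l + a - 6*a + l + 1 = -6*a^2 - 5*a + l*(a + 1) + 1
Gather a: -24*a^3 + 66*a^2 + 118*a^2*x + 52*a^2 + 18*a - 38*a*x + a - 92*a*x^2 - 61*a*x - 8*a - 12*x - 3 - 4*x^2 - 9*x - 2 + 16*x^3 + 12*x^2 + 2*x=-24*a^3 + a^2*(118*x + 118) + a*(-92*x^2 - 99*x + 11) + 16*x^3 + 8*x^2 - 19*x - 5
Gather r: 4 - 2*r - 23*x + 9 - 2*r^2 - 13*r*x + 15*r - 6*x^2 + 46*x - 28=-2*r^2 + r*(13 - 13*x) - 6*x^2 + 23*x - 15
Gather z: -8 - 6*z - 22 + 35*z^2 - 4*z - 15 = 35*z^2 - 10*z - 45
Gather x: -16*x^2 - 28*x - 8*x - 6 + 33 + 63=-16*x^2 - 36*x + 90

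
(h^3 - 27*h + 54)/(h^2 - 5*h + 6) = (h^2 + 3*h - 18)/(h - 2)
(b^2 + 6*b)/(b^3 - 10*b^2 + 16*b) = (b + 6)/(b^2 - 10*b + 16)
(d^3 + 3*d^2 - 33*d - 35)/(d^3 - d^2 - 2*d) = (d^2 + 2*d - 35)/(d*(d - 2))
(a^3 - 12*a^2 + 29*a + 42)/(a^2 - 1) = (a^2 - 13*a + 42)/(a - 1)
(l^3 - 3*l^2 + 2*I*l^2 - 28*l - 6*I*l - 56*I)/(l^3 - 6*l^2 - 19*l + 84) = (l + 2*I)/(l - 3)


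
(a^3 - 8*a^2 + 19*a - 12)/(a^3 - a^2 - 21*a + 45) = (a^2 - 5*a + 4)/(a^2 + 2*a - 15)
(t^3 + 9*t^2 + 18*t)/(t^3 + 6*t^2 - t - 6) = t*(t + 3)/(t^2 - 1)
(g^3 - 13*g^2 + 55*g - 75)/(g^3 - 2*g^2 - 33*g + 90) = (g - 5)/(g + 6)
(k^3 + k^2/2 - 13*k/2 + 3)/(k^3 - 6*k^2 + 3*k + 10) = (2*k^2 + 5*k - 3)/(2*(k^2 - 4*k - 5))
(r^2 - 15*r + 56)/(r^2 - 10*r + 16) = (r - 7)/(r - 2)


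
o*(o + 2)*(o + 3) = o^3 + 5*o^2 + 6*o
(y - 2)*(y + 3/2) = y^2 - y/2 - 3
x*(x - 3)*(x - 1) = x^3 - 4*x^2 + 3*x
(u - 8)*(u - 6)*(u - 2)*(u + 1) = u^4 - 15*u^3 + 60*u^2 - 20*u - 96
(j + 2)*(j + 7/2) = j^2 + 11*j/2 + 7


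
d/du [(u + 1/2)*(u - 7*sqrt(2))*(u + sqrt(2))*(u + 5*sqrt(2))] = 4*u^3 - 3*sqrt(2)*u^2 + 3*u^2/2 - 148*u - sqrt(2)*u - 70*sqrt(2) - 37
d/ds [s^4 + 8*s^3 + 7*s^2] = 2*s*(2*s^2 + 12*s + 7)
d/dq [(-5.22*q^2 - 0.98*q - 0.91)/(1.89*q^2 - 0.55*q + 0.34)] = (4.7232*q^2 - 0.1098*q - 0.8337)/(3.5721*q^4 - 2.079*q^3 + 1.5877*q^2 - 0.374*q + 0.1156)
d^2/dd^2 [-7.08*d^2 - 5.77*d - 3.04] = -14.1600000000000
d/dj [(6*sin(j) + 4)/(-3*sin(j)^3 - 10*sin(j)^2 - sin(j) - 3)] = 2*(18*sin(j)^3 + 48*sin(j)^2 + 40*sin(j) - 7)*cos(j)/(3*sin(j)^3 + 10*sin(j)^2 + sin(j) + 3)^2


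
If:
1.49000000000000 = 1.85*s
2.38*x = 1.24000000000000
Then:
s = 0.81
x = 0.52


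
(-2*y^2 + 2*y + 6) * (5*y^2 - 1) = -10*y^4 + 10*y^3 + 32*y^2 - 2*y - 6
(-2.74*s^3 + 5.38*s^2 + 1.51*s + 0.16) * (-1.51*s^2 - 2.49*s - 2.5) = 4.1374*s^5 - 1.3012*s^4 - 8.8263*s^3 - 17.4515*s^2 - 4.1734*s - 0.4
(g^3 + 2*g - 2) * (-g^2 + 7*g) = -g^5 + 7*g^4 - 2*g^3 + 16*g^2 - 14*g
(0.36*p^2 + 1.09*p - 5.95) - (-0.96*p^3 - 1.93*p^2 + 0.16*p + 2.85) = 0.96*p^3 + 2.29*p^2 + 0.93*p - 8.8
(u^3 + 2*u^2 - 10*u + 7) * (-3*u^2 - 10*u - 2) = -3*u^5 - 16*u^4 + 8*u^3 + 75*u^2 - 50*u - 14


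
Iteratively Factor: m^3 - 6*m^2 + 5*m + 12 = (m + 1)*(m^2 - 7*m + 12) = (m - 3)*(m + 1)*(m - 4)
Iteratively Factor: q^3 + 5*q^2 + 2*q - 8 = (q + 2)*(q^2 + 3*q - 4) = (q - 1)*(q + 2)*(q + 4)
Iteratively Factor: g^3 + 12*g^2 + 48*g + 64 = (g + 4)*(g^2 + 8*g + 16) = (g + 4)^2*(g + 4)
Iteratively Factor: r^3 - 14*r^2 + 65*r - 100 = (r - 5)*(r^2 - 9*r + 20) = (r - 5)^2*(r - 4)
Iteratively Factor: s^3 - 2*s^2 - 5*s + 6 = (s + 2)*(s^2 - 4*s + 3) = (s - 1)*(s + 2)*(s - 3)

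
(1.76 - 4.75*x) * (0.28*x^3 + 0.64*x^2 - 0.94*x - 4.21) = -1.33*x^4 - 2.5472*x^3 + 5.5914*x^2 + 18.3431*x - 7.4096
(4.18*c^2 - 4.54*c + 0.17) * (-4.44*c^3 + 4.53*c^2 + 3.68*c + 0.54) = -18.5592*c^5 + 39.093*c^4 - 5.9386*c^3 - 13.6799*c^2 - 1.826*c + 0.0918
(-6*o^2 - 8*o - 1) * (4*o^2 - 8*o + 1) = -24*o^4 + 16*o^3 + 54*o^2 - 1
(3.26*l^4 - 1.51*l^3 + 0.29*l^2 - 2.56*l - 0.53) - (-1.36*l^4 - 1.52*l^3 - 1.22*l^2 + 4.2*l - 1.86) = 4.62*l^4 + 0.01*l^3 + 1.51*l^2 - 6.76*l + 1.33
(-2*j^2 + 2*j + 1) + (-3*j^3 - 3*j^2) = -3*j^3 - 5*j^2 + 2*j + 1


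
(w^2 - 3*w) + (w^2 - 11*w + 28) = 2*w^2 - 14*w + 28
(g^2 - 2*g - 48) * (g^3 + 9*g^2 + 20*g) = g^5 + 7*g^4 - 46*g^3 - 472*g^2 - 960*g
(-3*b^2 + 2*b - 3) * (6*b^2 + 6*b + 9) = -18*b^4 - 6*b^3 - 33*b^2 - 27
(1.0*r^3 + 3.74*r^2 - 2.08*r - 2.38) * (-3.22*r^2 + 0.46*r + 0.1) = -3.22*r^5 - 11.5828*r^4 + 8.518*r^3 + 7.0808*r^2 - 1.3028*r - 0.238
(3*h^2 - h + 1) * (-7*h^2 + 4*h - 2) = -21*h^4 + 19*h^3 - 17*h^2 + 6*h - 2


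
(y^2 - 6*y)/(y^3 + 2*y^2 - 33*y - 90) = y/(y^2 + 8*y + 15)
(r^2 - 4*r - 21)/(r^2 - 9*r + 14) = (r + 3)/(r - 2)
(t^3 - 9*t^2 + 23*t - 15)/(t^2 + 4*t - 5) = (t^2 - 8*t + 15)/(t + 5)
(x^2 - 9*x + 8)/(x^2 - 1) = (x - 8)/(x + 1)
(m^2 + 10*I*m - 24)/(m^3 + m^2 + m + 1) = (m^2 + 10*I*m - 24)/(m^3 + m^2 + m + 1)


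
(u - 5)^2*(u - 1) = u^3 - 11*u^2 + 35*u - 25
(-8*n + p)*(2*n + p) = -16*n^2 - 6*n*p + p^2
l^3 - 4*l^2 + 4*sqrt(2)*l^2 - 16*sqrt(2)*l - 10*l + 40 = (l - 4)*(l - sqrt(2))*(l + 5*sqrt(2))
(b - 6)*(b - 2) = b^2 - 8*b + 12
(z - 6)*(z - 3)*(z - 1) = z^3 - 10*z^2 + 27*z - 18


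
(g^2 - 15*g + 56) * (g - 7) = g^3 - 22*g^2 + 161*g - 392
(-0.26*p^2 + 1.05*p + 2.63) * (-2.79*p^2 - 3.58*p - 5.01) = 0.7254*p^4 - 1.9987*p^3 - 9.7941*p^2 - 14.6759*p - 13.1763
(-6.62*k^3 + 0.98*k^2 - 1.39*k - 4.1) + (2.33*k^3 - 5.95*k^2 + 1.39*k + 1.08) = -4.29*k^3 - 4.97*k^2 - 3.02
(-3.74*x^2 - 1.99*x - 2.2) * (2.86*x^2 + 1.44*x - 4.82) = -10.6964*x^4 - 11.077*x^3 + 8.8692*x^2 + 6.4238*x + 10.604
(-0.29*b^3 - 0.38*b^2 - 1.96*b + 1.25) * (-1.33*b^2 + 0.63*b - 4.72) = 0.3857*b^5 + 0.3227*b^4 + 3.7362*b^3 - 1.1037*b^2 + 10.0387*b - 5.9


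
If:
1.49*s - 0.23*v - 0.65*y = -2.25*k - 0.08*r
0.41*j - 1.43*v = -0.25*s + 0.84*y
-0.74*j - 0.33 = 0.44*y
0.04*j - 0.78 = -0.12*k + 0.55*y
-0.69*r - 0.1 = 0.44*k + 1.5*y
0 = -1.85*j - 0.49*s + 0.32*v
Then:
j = 0.36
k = 0.17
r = 2.70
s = -0.87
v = 0.75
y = -1.36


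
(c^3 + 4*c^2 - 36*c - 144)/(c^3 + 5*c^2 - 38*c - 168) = (c + 6)/(c + 7)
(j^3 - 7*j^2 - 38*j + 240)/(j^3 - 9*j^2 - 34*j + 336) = (j - 5)/(j - 7)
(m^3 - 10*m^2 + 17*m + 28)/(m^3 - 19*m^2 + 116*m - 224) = (m + 1)/(m - 8)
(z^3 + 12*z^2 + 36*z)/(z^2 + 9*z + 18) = z*(z + 6)/(z + 3)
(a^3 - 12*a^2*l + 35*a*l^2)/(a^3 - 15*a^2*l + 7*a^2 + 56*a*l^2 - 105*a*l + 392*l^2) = a*(a - 5*l)/(a^2 - 8*a*l + 7*a - 56*l)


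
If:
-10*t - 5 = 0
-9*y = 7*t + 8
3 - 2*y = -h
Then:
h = -4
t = -1/2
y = -1/2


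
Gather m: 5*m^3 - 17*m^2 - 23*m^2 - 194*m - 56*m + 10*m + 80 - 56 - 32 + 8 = 5*m^3 - 40*m^2 - 240*m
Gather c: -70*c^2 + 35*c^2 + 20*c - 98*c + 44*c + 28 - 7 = -35*c^2 - 34*c + 21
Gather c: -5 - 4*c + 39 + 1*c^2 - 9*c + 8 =c^2 - 13*c + 42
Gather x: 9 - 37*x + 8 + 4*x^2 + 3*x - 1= 4*x^2 - 34*x + 16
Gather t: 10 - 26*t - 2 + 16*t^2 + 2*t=16*t^2 - 24*t + 8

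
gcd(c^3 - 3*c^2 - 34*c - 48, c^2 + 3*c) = c + 3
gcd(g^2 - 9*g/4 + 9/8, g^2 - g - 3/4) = g - 3/2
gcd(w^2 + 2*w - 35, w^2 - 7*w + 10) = w - 5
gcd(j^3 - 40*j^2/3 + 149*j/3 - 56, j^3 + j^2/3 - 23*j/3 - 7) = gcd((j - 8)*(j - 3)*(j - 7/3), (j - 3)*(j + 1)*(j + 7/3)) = j - 3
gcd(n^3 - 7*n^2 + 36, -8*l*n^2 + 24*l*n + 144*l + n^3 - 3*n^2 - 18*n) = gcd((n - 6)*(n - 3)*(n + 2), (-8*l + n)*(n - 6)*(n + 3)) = n - 6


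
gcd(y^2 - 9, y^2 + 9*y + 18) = y + 3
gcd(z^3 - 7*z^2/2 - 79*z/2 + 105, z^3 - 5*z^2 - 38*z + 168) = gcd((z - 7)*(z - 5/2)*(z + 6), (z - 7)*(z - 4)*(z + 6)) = z^2 - z - 42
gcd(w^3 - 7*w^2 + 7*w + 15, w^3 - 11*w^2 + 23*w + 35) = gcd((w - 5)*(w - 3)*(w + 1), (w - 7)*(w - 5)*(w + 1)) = w^2 - 4*w - 5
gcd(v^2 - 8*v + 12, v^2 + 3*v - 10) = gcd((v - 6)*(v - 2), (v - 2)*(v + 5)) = v - 2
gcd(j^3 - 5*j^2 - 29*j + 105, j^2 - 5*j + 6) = j - 3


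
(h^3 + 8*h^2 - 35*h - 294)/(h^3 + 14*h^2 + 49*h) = (h - 6)/h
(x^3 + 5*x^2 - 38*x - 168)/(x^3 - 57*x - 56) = (x^2 - 2*x - 24)/(x^2 - 7*x - 8)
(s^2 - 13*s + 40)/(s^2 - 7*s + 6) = (s^2 - 13*s + 40)/(s^2 - 7*s + 6)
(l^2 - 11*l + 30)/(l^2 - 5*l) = (l - 6)/l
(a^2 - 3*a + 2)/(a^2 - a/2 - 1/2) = 2*(a - 2)/(2*a + 1)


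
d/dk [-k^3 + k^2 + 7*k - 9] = -3*k^2 + 2*k + 7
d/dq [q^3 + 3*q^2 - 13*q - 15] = 3*q^2 + 6*q - 13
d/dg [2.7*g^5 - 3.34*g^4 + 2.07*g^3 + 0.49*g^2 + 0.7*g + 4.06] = 13.5*g^4 - 13.36*g^3 + 6.21*g^2 + 0.98*g + 0.7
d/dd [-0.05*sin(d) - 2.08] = -0.05*cos(d)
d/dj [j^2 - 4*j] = 2*j - 4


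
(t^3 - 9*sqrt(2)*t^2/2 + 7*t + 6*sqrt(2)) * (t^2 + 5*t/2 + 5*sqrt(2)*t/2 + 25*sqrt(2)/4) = t^5 - 2*sqrt(2)*t^4 + 5*t^4/2 - 31*t^3/2 - 5*sqrt(2)*t^3 - 155*t^2/4 + 47*sqrt(2)*t^2/2 + 30*t + 235*sqrt(2)*t/4 + 75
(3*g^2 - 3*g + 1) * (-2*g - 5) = -6*g^3 - 9*g^2 + 13*g - 5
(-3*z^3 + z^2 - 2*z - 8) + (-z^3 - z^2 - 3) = -4*z^3 - 2*z - 11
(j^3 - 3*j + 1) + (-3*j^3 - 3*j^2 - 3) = -2*j^3 - 3*j^2 - 3*j - 2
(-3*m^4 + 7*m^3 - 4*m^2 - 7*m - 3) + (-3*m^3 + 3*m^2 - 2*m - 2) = -3*m^4 + 4*m^3 - m^2 - 9*m - 5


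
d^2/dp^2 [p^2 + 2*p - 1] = 2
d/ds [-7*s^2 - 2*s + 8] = -14*s - 2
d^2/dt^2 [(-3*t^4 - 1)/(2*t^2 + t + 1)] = 2*(-12*t^6 - 18*t^5 - 27*t^4 - 24*t^3 - 30*t^2 - 6*t + 1)/(8*t^6 + 12*t^5 + 18*t^4 + 13*t^3 + 9*t^2 + 3*t + 1)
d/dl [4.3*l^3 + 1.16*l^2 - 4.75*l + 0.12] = 12.9*l^2 + 2.32*l - 4.75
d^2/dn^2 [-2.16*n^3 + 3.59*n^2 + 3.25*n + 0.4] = 7.18 - 12.96*n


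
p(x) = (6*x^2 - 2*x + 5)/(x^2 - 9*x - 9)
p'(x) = (9 - 2*x)*(6*x^2 - 2*x + 5)/(x^2 - 9*x - 9)^2 + (12*x - 2)/(x^2 - 9*x - 9) = (-52*x^2 - 118*x + 63)/(x^4 - 18*x^3 + 63*x^2 + 162*x + 81)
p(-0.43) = -1.41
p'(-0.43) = 4.26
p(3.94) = -3.12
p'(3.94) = -1.44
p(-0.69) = -3.99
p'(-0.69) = 22.35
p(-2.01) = 2.53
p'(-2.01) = 0.52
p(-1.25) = 4.43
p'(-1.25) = 8.89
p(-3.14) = 2.42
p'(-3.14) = -0.09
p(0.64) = -0.43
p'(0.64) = -0.16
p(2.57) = -1.55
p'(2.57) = -0.90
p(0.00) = -0.56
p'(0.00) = 0.78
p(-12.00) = 3.67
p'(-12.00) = -0.10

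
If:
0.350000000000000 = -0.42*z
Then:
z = -0.83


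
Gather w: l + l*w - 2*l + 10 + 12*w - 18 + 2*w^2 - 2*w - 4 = -l + 2*w^2 + w*(l + 10) - 12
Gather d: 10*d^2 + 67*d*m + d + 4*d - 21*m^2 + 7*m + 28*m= 10*d^2 + d*(67*m + 5) - 21*m^2 + 35*m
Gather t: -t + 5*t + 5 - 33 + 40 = 4*t + 12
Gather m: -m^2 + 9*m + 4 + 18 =-m^2 + 9*m + 22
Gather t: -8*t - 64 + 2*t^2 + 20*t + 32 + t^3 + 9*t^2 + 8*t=t^3 + 11*t^2 + 20*t - 32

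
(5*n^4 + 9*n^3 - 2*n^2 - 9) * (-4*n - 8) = -20*n^5 - 76*n^4 - 64*n^3 + 16*n^2 + 36*n + 72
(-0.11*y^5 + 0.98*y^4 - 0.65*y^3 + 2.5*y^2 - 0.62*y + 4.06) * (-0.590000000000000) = 0.0649*y^5 - 0.5782*y^4 + 0.3835*y^3 - 1.475*y^2 + 0.3658*y - 2.3954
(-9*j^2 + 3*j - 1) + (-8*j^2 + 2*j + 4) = -17*j^2 + 5*j + 3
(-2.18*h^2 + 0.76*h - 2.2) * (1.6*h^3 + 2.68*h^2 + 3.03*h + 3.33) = -3.488*h^5 - 4.6264*h^4 - 8.0886*h^3 - 10.8526*h^2 - 4.1352*h - 7.326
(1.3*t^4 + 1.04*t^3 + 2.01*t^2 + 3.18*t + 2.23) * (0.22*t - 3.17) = 0.286*t^5 - 3.8922*t^4 - 2.8546*t^3 - 5.6721*t^2 - 9.59*t - 7.0691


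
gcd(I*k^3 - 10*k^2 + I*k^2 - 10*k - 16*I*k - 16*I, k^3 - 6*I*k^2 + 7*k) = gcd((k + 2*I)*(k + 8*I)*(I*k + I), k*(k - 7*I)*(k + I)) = 1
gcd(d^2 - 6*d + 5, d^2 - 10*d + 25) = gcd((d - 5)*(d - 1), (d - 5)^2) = d - 5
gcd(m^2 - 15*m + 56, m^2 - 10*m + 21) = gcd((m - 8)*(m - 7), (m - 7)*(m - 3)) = m - 7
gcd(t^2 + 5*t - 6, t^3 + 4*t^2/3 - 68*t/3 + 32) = t + 6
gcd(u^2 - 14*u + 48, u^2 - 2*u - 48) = u - 8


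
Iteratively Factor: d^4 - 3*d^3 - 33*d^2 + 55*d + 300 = (d - 5)*(d^3 + 2*d^2 - 23*d - 60) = (d - 5)*(d + 3)*(d^2 - d - 20) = (d - 5)*(d + 3)*(d + 4)*(d - 5)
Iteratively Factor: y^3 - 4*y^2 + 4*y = (y - 2)*(y^2 - 2*y) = (y - 2)^2*(y)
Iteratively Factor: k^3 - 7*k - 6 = (k + 1)*(k^2 - k - 6) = (k - 3)*(k + 1)*(k + 2)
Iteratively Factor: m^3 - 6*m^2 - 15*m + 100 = (m - 5)*(m^2 - m - 20) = (m - 5)*(m + 4)*(m - 5)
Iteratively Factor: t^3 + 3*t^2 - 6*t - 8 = (t - 2)*(t^2 + 5*t + 4) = (t - 2)*(t + 4)*(t + 1)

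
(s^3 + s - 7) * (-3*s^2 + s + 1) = -3*s^5 + s^4 - 2*s^3 + 22*s^2 - 6*s - 7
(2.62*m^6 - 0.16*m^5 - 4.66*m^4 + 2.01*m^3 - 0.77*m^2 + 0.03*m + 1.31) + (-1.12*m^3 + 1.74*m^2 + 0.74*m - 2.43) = 2.62*m^6 - 0.16*m^5 - 4.66*m^4 + 0.89*m^3 + 0.97*m^2 + 0.77*m - 1.12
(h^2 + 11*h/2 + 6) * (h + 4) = h^3 + 19*h^2/2 + 28*h + 24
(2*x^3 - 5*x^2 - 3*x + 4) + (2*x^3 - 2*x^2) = 4*x^3 - 7*x^2 - 3*x + 4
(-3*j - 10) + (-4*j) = -7*j - 10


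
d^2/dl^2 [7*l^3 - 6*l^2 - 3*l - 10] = 42*l - 12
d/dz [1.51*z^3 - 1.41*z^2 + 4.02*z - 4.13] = 4.53*z^2 - 2.82*z + 4.02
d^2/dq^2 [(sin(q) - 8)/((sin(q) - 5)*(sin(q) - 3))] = (-sin(q)^5 + 24*sin(q)^4 - 100*sin(q)^3 - 136*sin(q)^2 + 1029*sin(q) - 544)/((sin(q) - 5)^3*(sin(q) - 3)^3)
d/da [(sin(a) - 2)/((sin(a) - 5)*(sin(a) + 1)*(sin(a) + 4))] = 2*(-sin(a)^3 + 3*sin(a)^2 - 31)*cos(a)/((sin(a) - 5)^2*(sin(a) + 1)^2*(sin(a) + 4)^2)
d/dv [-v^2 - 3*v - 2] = -2*v - 3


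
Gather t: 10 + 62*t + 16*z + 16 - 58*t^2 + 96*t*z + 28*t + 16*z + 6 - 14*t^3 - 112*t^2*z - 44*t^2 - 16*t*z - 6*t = -14*t^3 + t^2*(-112*z - 102) + t*(80*z + 84) + 32*z + 32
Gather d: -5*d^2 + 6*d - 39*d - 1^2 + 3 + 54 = -5*d^2 - 33*d + 56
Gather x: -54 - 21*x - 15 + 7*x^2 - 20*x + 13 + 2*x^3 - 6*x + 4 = 2*x^3 + 7*x^2 - 47*x - 52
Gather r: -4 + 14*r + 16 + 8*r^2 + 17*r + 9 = 8*r^2 + 31*r + 21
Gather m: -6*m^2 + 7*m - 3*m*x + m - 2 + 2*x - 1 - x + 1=-6*m^2 + m*(8 - 3*x) + x - 2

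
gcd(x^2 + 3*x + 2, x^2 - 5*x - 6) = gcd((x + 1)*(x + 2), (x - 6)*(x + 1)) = x + 1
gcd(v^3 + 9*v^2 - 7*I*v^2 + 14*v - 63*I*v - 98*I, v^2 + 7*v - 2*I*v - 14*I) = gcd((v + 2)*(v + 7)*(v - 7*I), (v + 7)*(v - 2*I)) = v + 7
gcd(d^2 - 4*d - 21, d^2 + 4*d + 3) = d + 3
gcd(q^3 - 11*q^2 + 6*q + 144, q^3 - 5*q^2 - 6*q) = q - 6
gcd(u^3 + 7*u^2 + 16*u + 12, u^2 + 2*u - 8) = 1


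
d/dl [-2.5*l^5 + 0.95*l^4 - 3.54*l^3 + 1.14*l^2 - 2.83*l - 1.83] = -12.5*l^4 + 3.8*l^3 - 10.62*l^2 + 2.28*l - 2.83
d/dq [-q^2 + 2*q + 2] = 2 - 2*q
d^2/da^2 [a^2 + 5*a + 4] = 2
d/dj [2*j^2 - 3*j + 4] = 4*j - 3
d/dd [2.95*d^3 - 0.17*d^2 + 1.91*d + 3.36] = 8.85*d^2 - 0.34*d + 1.91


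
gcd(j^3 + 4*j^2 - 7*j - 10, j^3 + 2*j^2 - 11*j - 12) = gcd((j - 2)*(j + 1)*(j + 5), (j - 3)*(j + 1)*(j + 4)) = j + 1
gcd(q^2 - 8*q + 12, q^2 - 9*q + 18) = q - 6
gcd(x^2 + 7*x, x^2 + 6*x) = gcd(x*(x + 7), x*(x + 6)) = x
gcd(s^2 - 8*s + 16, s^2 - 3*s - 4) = s - 4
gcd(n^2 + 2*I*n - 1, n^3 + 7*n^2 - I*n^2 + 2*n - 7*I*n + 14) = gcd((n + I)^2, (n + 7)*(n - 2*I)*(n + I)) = n + I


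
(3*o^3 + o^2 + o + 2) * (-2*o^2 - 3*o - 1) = -6*o^5 - 11*o^4 - 8*o^3 - 8*o^2 - 7*o - 2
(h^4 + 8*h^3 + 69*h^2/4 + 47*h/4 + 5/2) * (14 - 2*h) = -2*h^5 - 2*h^4 + 155*h^3/2 + 218*h^2 + 319*h/2 + 35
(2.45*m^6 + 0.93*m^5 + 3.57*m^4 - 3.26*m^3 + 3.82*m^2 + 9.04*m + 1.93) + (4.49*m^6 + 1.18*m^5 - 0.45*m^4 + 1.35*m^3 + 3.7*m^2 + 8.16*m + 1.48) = 6.94*m^6 + 2.11*m^5 + 3.12*m^4 - 1.91*m^3 + 7.52*m^2 + 17.2*m + 3.41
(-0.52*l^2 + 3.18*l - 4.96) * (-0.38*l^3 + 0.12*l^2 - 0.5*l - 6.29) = 0.1976*l^5 - 1.2708*l^4 + 2.5264*l^3 + 1.0856*l^2 - 17.5222*l + 31.1984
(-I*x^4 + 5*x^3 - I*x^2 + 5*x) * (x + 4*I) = -I*x^5 + 9*x^4 + 19*I*x^3 + 9*x^2 + 20*I*x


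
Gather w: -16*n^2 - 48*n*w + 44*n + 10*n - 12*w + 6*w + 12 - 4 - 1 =-16*n^2 + 54*n + w*(-48*n - 6) + 7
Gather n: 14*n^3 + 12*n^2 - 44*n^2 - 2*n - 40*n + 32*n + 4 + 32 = 14*n^3 - 32*n^2 - 10*n + 36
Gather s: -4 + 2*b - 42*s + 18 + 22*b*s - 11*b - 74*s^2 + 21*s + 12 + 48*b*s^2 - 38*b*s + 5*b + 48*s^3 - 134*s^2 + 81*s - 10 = -4*b + 48*s^3 + s^2*(48*b - 208) + s*(60 - 16*b) + 16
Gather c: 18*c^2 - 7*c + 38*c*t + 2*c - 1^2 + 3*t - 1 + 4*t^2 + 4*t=18*c^2 + c*(38*t - 5) + 4*t^2 + 7*t - 2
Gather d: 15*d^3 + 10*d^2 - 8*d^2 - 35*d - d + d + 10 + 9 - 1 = 15*d^3 + 2*d^2 - 35*d + 18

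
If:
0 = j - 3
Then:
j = 3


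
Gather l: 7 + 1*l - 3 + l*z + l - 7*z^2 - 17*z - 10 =l*(z + 2) - 7*z^2 - 17*z - 6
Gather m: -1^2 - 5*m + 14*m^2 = 14*m^2 - 5*m - 1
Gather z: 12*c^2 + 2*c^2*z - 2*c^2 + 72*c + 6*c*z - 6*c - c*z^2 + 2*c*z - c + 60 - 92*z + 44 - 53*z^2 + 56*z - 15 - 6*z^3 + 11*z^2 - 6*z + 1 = 10*c^2 + 65*c - 6*z^3 + z^2*(-c - 42) + z*(2*c^2 + 8*c - 42) + 90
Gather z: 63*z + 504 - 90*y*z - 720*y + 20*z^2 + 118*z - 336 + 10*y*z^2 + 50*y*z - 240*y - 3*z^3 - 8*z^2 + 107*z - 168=-960*y - 3*z^3 + z^2*(10*y + 12) + z*(288 - 40*y)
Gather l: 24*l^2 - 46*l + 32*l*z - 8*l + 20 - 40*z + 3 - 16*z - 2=24*l^2 + l*(32*z - 54) - 56*z + 21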